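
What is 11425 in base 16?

Using repeated division by 16 (digits 10–15 are A–F):
11425 ÷ 16 = 714 remainder 1
714 ÷ 16 = 44 remainder 10 (A)
44 ÷ 16 = 2 remainder 12 (C)
2 ÷ 16 = 0 remainder 2
Reading remainders bottom to top: 2CA1



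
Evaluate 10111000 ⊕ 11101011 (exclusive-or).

XOR: 1 when bits differ
  10111000
^ 11101011
----------
  01010011
Decimal: 184 ^ 235 = 83



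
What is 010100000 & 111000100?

AND: 1 only when both bits are 1
  010100000
& 111000100
-----------
  010000000
Decimal: 160 & 452 = 128



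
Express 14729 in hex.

Using repeated division by 16 (digits 10–15 are A–F):
14729 ÷ 16 = 920 remainder 9
920 ÷ 16 = 57 remainder 8
57 ÷ 16 = 3 remainder 9
3 ÷ 16 = 0 remainder 3
Reading remainders bottom to top: 3989



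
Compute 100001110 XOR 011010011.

XOR: 1 when bits differ
  100001110
^ 011010011
-----------
  111011101
Decimal: 270 ^ 211 = 477



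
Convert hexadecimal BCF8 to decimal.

Expand by place value (powers of 16):
Digit values: B = 11, C = 12, F = 15
BCF8 = 11 × 16^3 + 12 × 16^2 + 15 × 16^1 + 8 × 16^0
= 11 × 4096 + 12 × 256 + 15 × 16 + 8 × 1
= 45056 + 3072 + 240 + 8
= 48376



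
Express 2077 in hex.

Using repeated division by 16 (digits 10–15 are A–F):
2077 ÷ 16 = 129 remainder 13 (D)
129 ÷ 16 = 8 remainder 1
8 ÷ 16 = 0 remainder 8
Reading remainders bottom to top: 81D



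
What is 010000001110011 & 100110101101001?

AND: 1 only when both bits are 1
  010000001110011
& 100110101101001
-----------------
  000000001100001
Decimal: 8307 & 19817 = 97



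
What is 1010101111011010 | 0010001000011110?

OR: 1 when either bit is 1
  1010101111011010
| 0010001000011110
------------------
  1010101111011110
Decimal: 43994 | 8734 = 43998



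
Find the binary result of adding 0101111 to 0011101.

Add column by column from the right: bit + bit + carry-in; write the sum mod 2, carry 1 when the sum is 2 or 3.
carry:  1111110
        0101111
+       0011101
---------------
       01001100
(the carry out of the leftmost column, 0, becomes the leading bit)
Decimal check:
  0101111 = 32 + 8 + 4 + 2 + 1 = 47
  0011101 = 16 + 8 + 4 + 1 = 29
  47 + 29 = 76, and 01001100 = 64 + 8 + 4 = 76 ✓



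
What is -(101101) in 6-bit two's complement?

Original (sign bit 1, negative): 101101
Step 1 - Invert all bits: 010010
Step 2 - Add 1: 010011
Verification: 101101 + 010011 = 1000000; discarding the end carry (carry out of the top bit) leaves the 6-bit value 000000, as required for x + (-x)



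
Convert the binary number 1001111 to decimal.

Sum of powers of 2 for each 1-bit:
2^0 + 2^1 + 2^2 + 2^3 + 2^6
= 1 + 2 + 4 + 8 + 64
= 79



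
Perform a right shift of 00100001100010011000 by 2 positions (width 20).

Original: 00100001100010011000 (decimal 137368)
Shift right by 2 positions
Drop the 2 low bits; fill with zeros on the left
Result: 00001000011000100110 (decimal 34342)
Equivalent: 137368 >> 2 = 137368 ÷ 2^2 = 34342



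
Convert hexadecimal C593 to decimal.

Expand by place value (powers of 16):
Digit values: C = 12
C593 = 12 × 16^3 + 5 × 16^2 + 9 × 16^1 + 3 × 16^0
= 12 × 4096 + 5 × 256 + 9 × 16 + 3 × 1
= 49152 + 1280 + 144 + 3
= 50579



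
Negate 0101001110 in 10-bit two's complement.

Original: 0101001110
Step 1 - Invert all bits: 1010110001
Step 2 - Add 1: 1010110010
Verification: 0101001110 + 1010110010 = 10000000000; discarding the end carry (carry out of the top bit) leaves the 10-bit value 0000000000, as required for x + (-x)



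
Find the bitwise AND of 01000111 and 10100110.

AND: 1 only when both bits are 1
  01000111
& 10100110
----------
  00000110
Decimal: 71 & 166 = 6



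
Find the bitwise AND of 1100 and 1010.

AND: 1 only when both bits are 1
  1100
& 1010
------
  1000
Decimal: 12 & 10 = 8



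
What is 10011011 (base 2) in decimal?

Sum of powers of 2 for each 1-bit:
2^0 + 2^1 + 2^3 + 2^4 + 2^7
= 1 + 2 + 8 + 16 + 128
= 155



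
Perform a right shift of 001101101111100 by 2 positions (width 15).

Original: 001101101111100 (decimal 7036)
Shift right by 2 positions
Drop the 2 low bits; fill with zeros on the left
Result: 000011011011111 (decimal 1759)
Equivalent: 7036 >> 2 = 7036 ÷ 2^2 = 1759



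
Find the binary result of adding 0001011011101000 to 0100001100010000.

Add column by column from the right: bit + bit + carry-in; write the sum mod 2, carry 1 when the sum is 2 or 3.
carry:  0000110000000000
        0001011011101000
+       0100001100010000
------------------------
       00101100111111000
(the carry out of the leftmost column, 0, becomes the leading bit)
Decimal check:
  0001011011101000 = 4096 + 1024 + 512 + 128 + 64 + 32 + 8 = 5864
  0100001100010000 = 16384 + 512 + 256 + 16 = 17168
  5864 + 17168 = 23032, and 00101100111111000 = 16384 + 4096 + 2048 + 256 + 128 + 64 + 32 + 16 + 8 = 23032 ✓



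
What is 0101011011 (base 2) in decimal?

Sum of powers of 2 for each 1-bit:
2^0 + 2^1 + 2^3 + 2^4 + 2^6 + 2^8
= 1 + 2 + 8 + 16 + 64 + 256
= 347



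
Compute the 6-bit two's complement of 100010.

Original (sign bit 1, negative): 100010
Step 1 - Invert all bits: 011101
Step 2 - Add 1: 011110
Verification: 100010 + 011110 = 1000000; discarding the end carry (carry out of the top bit) leaves the 6-bit value 000000, as required for x + (-x)



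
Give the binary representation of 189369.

Using repeated division by 2:
189369 ÷ 2 = 94684 remainder 1
94684 ÷ 2 = 47342 remainder 0
47342 ÷ 2 = 23671 remainder 0
23671 ÷ 2 = 11835 remainder 1
11835 ÷ 2 = 5917 remainder 1
5917 ÷ 2 = 2958 remainder 1
2958 ÷ 2 = 1479 remainder 0
1479 ÷ 2 = 739 remainder 1
739 ÷ 2 = 369 remainder 1
369 ÷ 2 = 184 remainder 1
184 ÷ 2 = 92 remainder 0
92 ÷ 2 = 46 remainder 0
46 ÷ 2 = 23 remainder 0
23 ÷ 2 = 11 remainder 1
11 ÷ 2 = 5 remainder 1
5 ÷ 2 = 2 remainder 1
2 ÷ 2 = 1 remainder 0
1 ÷ 2 = 0 remainder 1
Reading remainders bottom to top: 101110001110111001



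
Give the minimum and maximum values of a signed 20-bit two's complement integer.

For 20-bit two's complement:
Minimum: -2^19 = -524288
Maximum: 2^19 - 1 = 524287



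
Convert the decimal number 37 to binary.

Using repeated division by 2:
37 ÷ 2 = 18 remainder 1
18 ÷ 2 = 9 remainder 0
9 ÷ 2 = 4 remainder 1
4 ÷ 2 = 2 remainder 0
2 ÷ 2 = 1 remainder 0
1 ÷ 2 = 0 remainder 1
Reading remainders bottom to top: 100101



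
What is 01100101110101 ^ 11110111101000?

XOR: 1 when bits differ
  01100101110101
^ 11110111101000
----------------
  10010010011101
Decimal: 6517 ^ 15848 = 9373



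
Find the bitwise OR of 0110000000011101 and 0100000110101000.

OR: 1 when either bit is 1
  0110000000011101
| 0100000110101000
------------------
  0110000110111101
Decimal: 24605 | 16808 = 25021



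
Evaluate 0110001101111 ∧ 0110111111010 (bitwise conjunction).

AND: 1 only when both bits are 1
  0110001101111
& 0110111111010
---------------
  0110001101010
Decimal: 3183 & 3578 = 3178



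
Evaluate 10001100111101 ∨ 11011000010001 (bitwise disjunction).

OR: 1 when either bit is 1
  10001100111101
| 11011000010001
----------------
  11011100111101
Decimal: 9021 | 13841 = 14141



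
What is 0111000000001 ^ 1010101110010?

XOR: 1 when bits differ
  0111000000001
^ 1010101110010
---------------
  1101101110011
Decimal: 3585 ^ 5490 = 7027



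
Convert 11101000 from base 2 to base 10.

Sum of powers of 2 for each 1-bit:
2^3 + 2^5 + 2^6 + 2^7
= 8 + 32 + 64 + 128
= 232



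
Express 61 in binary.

Using repeated division by 2:
61 ÷ 2 = 30 remainder 1
30 ÷ 2 = 15 remainder 0
15 ÷ 2 = 7 remainder 1
7 ÷ 2 = 3 remainder 1
3 ÷ 2 = 1 remainder 1
1 ÷ 2 = 0 remainder 1
Reading remainders bottom to top: 111101



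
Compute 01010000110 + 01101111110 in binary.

Add column by column from the right: bit + bit + carry-in; write the sum mod 2, carry 1 when the sum is 2 or 3.
carry:  11111111100
        01010000110
+       01101111110
-------------------
       011000000100
(the carry out of the leftmost column, 0, becomes the leading bit)
Decimal check:
  01010000110 = 512 + 128 + 4 + 2 = 646
  01101111110 = 512 + 256 + 64 + 32 + 16 + 8 + 4 + 2 = 894
  646 + 894 = 1540, and 011000000100 = 1024 + 512 + 4 = 1540 ✓



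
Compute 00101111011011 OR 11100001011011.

OR: 1 when either bit is 1
  00101111011011
| 11100001011011
----------------
  11101111011011
Decimal: 3035 | 14427 = 15323



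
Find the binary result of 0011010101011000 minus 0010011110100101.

Method 1 - Direct subtraction (column by column from the right: bit − bit − borrow-in; if negative, add 2 and borrow 1 from the next column):
borrow: 0001111101001110
        0011010101011000
-       0010011110100101
------------------------
        0000110110110011

Method 2 - Add two's complement:
Two's complement of 0010011110100101: invert → 1101100001011010, add 1 → 1101100001011011
  0011010101011000
+ 1101100001011011
------------------
 10000110110110011  (end carry out of the top bit = 1)
Discarding the end carry: 0000110110110011
Decimal check:
  0011010101011000 = 8192 + 4096 + 1024 + 256 + 64 + 16 + 8 = 13656
  0010011110100101 = 8192 + 1024 + 512 + 256 + 128 + 32 + 4 + 1 = 10149
  13656 - 10149 = 3507, and 0000110110110011 = 2048 + 1024 + 256 + 128 + 32 + 16 + 2 + 1 = 3507 ✓



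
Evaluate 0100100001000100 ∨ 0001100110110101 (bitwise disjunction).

OR: 1 when either bit is 1
  0100100001000100
| 0001100110110101
------------------
  0101100111110101
Decimal: 18500 | 6581 = 23029



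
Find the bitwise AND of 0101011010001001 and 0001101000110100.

AND: 1 only when both bits are 1
  0101011010001001
& 0001101000110100
------------------
  0001001000000000
Decimal: 22153 & 6708 = 4608



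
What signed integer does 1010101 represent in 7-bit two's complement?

Binary: 1010101
Sign bit: 1 (negative)
Invert: 0101010
Add 1:  0101011
Magnitude: 0101011 = 32 + 8 + 2 + 1 = 43
Value: -43



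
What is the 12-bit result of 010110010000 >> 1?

Original: 010110010000 (decimal 1424)
Shift right by 1 position
Drop the 1 low bit; fill with zero on the left
Result: 001011001000 (decimal 712)
Equivalent: 1424 >> 1 = 1424 ÷ 2^1 = 712



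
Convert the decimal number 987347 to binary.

Using repeated division by 2:
987347 ÷ 2 = 493673 remainder 1
493673 ÷ 2 = 246836 remainder 1
246836 ÷ 2 = 123418 remainder 0
123418 ÷ 2 = 61709 remainder 0
61709 ÷ 2 = 30854 remainder 1
30854 ÷ 2 = 15427 remainder 0
15427 ÷ 2 = 7713 remainder 1
7713 ÷ 2 = 3856 remainder 1
3856 ÷ 2 = 1928 remainder 0
1928 ÷ 2 = 964 remainder 0
964 ÷ 2 = 482 remainder 0
482 ÷ 2 = 241 remainder 0
241 ÷ 2 = 120 remainder 1
120 ÷ 2 = 60 remainder 0
60 ÷ 2 = 30 remainder 0
30 ÷ 2 = 15 remainder 0
15 ÷ 2 = 7 remainder 1
7 ÷ 2 = 3 remainder 1
3 ÷ 2 = 1 remainder 1
1 ÷ 2 = 0 remainder 1
Reading remainders bottom to top: 11110001000011010011



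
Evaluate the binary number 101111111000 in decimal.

Sum of powers of 2 for each 1-bit:
2^3 + 2^4 + 2^5 + 2^6 + 2^7 + 2^8 + 2^9 + 2^11
= 8 + 16 + 32 + 64 + 128 + 256 + 512 + 2048
= 3064



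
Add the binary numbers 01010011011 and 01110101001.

Add column by column from the right: bit + bit + carry-in; write the sum mod 2, carry 1 when the sum is 2 or 3.
carry:  11101110110
        01010011011
+       01110101001
-------------------
       011001000100
(the carry out of the leftmost column, 0, becomes the leading bit)
Decimal check:
  01010011011 = 512 + 128 + 16 + 8 + 2 + 1 = 667
  01110101001 = 512 + 256 + 128 + 32 + 8 + 1 = 937
  667 + 937 = 1604, and 011001000100 = 1024 + 512 + 64 + 4 = 1604 ✓



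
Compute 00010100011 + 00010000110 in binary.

Add column by column from the right: bit + bit + carry-in; write the sum mod 2, carry 1 when the sum is 2 or 3.
carry:  00100001100
        00010100011
+       00010000110
-------------------
       000100101001
(the carry out of the leftmost column, 0, becomes the leading bit)
Decimal check:
  00010100011 = 128 + 32 + 2 + 1 = 163
  00010000110 = 128 + 4 + 2 = 134
  163 + 134 = 297, and 000100101001 = 256 + 32 + 8 + 1 = 297 ✓



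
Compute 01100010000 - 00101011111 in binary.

Method 1 - Direct subtraction (column by column from the right: bit − bit − borrow-in; if negative, add 2 and borrow 1 from the next column):
borrow: 01111111110
        01100010000
-       00101011111
-------------------
        00110110001

Method 2 - Add two's complement:
Two's complement of 00101011111: invert → 11010100000, add 1 → 11010100001
  01100010000
+ 11010100001
-------------
 100110110001  (end carry out of the top bit = 1)
Discarding the end carry: 00110110001
Decimal check:
  01100010000 = 512 + 256 + 16 = 784
  00101011111 = 256 + 64 + 16 + 8 + 4 + 2 + 1 = 351
  784 - 351 = 433, and 00110110001 = 256 + 128 + 32 + 16 + 1 = 433 ✓



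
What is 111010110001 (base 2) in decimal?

Sum of powers of 2 for each 1-bit:
2^0 + 2^4 + 2^5 + 2^7 + 2^9 + 2^10 + 2^11
= 1 + 16 + 32 + 128 + 512 + 1024 + 2048
= 3761



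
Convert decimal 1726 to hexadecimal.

Using repeated division by 16 (digits 10–15 are A–F):
1726 ÷ 16 = 107 remainder 14 (E)
107 ÷ 16 = 6 remainder 11 (B)
6 ÷ 16 = 0 remainder 6
Reading remainders bottom to top: 6BE



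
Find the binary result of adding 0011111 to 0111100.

Add column by column from the right: bit + bit + carry-in; write the sum mod 2, carry 1 when the sum is 2 or 3.
carry:  1111000
        0011111
+       0111100
---------------
       01011011
(the carry out of the leftmost column, 0, becomes the leading bit)
Decimal check:
  0011111 = 16 + 8 + 4 + 2 + 1 = 31
  0111100 = 32 + 16 + 8 + 4 = 60
  31 + 60 = 91, and 01011011 = 64 + 16 + 8 + 2 + 1 = 91 ✓



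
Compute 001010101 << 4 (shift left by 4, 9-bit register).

Original: 001010101 (decimal 85)
Shift left by 4 positions
Append 4 zeros on the right and drop the 4 high bits that overflow the 9-bit width
Result: 101010000 (decimal 336)
Equivalent: 85 << 4 = 85 × 2^4 = 1360, truncated to 9 bits = 336



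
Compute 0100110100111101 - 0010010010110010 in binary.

Method 1 - Direct subtraction (column by column from the right: bit − bit − borrow-in; if negative, add 2 and borrow 1 from the next column):
borrow: 0100000100000100
        0100110100111101
-       0010010010110010
------------------------
        0010100010001011

Method 2 - Add two's complement:
Two's complement of 0010010010110010: invert → 1101101101001101, add 1 → 1101101101001110
  0100110100111101
+ 1101101101001110
------------------
 10010100010001011  (end carry out of the top bit = 1)
Discarding the end carry: 0010100010001011
Decimal check:
  0100110100111101 = 16384 + 2048 + 1024 + 256 + 32 + 16 + 8 + 4 + 1 = 19773
  0010010010110010 = 8192 + 1024 + 128 + 32 + 16 + 2 = 9394
  19773 - 9394 = 10379, and 0010100010001011 = 8192 + 2048 + 128 + 8 + 2 + 1 = 10379 ✓



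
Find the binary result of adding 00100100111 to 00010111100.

Add column by column from the right: bit + bit + carry-in; write the sum mod 2, carry 1 when the sum is 2 or 3.
carry:  00001111000
        00100100111
+       00010111100
-------------------
       000111100011
(the carry out of the leftmost column, 0, becomes the leading bit)
Decimal check:
  00100100111 = 256 + 32 + 4 + 2 + 1 = 295
  00010111100 = 128 + 32 + 16 + 8 + 4 = 188
  295 + 188 = 483, and 000111100011 = 256 + 128 + 64 + 32 + 2 + 1 = 483 ✓



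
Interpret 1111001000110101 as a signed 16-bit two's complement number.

Binary: 1111001000110101
Sign bit: 1 (negative)
Invert: 0000110111001010
Add 1:  0000110111001011
Magnitude: 0000110111001011 = 2048 + 1024 + 256 + 128 + 64 + 8 + 2 + 1 = 3531
Value: -3531



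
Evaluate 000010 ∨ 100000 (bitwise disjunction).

OR: 1 when either bit is 1
  000010
| 100000
--------
  100010
Decimal: 2 | 32 = 34



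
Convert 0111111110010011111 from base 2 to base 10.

Sum of powers of 2 for each 1-bit:
2^0 + 2^1 + 2^2 + 2^3 + 2^4 + 2^7 + 2^10 + 2^11 + 2^12 + 2^13 + 2^14 + 2^15 + 2^16 + 2^17
= 1 + 2 + 4 + 8 + 16 + 128 + 1024 + 2048 + 4096 + 8192 + 16384 + 32768 + 65536 + 131072
= 261279



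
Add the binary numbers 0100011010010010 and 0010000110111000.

Add column by column from the right: bit + bit + carry-in; write the sum mod 2, carry 1 when the sum is 2 or 3.
carry:  0000111101100000
        0100011010010010
+       0010000110111000
------------------------
       00110100001001010
(the carry out of the leftmost column, 0, becomes the leading bit)
Decimal check:
  0100011010010010 = 16384 + 1024 + 512 + 128 + 16 + 2 = 18066
  0010000110111000 = 8192 + 256 + 128 + 32 + 16 + 8 = 8632
  18066 + 8632 = 26698, and 00110100001001010 = 16384 + 8192 + 2048 + 64 + 8 + 2 = 26698 ✓



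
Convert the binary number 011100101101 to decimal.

Sum of powers of 2 for each 1-bit:
2^0 + 2^2 + 2^3 + 2^5 + 2^8 + 2^9 + 2^10
= 1 + 4 + 8 + 32 + 256 + 512 + 1024
= 1837



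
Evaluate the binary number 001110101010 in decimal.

Sum of powers of 2 for each 1-bit:
2^1 + 2^3 + 2^5 + 2^7 + 2^8 + 2^9
= 2 + 8 + 32 + 128 + 256 + 512
= 938



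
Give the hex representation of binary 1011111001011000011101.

Group into 4-bit nibbles from right:
  0010 = 2
  1111 = F
  1001 = 9
  0110 = 6
  0001 = 1
  1101 = D
Result: 2F961D



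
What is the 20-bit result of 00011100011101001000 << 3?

Original: 00011100011101001000 (decimal 116552)
Shift left by 3 positions
Append 3 zeros on the right
Result: 11100011101001000000 (decimal 932416)
Equivalent: 116552 << 3 = 116552 × 2^3 = 932416



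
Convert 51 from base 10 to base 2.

Using repeated division by 2:
51 ÷ 2 = 25 remainder 1
25 ÷ 2 = 12 remainder 1
12 ÷ 2 = 6 remainder 0
6 ÷ 2 = 3 remainder 0
3 ÷ 2 = 1 remainder 1
1 ÷ 2 = 0 remainder 1
Reading remainders bottom to top: 110011



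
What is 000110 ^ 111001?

XOR: 1 when bits differ
  000110
^ 111001
--------
  111111
Decimal: 6 ^ 57 = 63



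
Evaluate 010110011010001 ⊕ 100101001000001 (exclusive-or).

XOR: 1 when bits differ
  010110011010001
^ 100101001000001
-----------------
  110011010010000
Decimal: 11473 ^ 19009 = 26256



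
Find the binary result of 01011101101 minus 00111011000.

Method 1 - Direct subtraction (column by column from the right: bit − bit − borrow-in; if negative, add 2 and borrow 1 from the next column):
borrow: 01000100000
        01011101101
-       00111011000
-------------------
        00100010101

Method 2 - Add two's complement:
Two's complement of 00111011000: invert → 11000100111, add 1 → 11000101000
  01011101101
+ 11000101000
-------------
 100100010101  (end carry out of the top bit = 1)
Discarding the end carry: 00100010101
Decimal check:
  01011101101 = 512 + 128 + 64 + 32 + 8 + 4 + 1 = 749
  00111011000 = 256 + 128 + 64 + 16 + 8 = 472
  749 - 472 = 277, and 00100010101 = 256 + 16 + 4 + 1 = 277 ✓



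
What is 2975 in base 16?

Using repeated division by 16 (digits 10–15 are A–F):
2975 ÷ 16 = 185 remainder 15 (F)
185 ÷ 16 = 11 remainder 9
11 ÷ 16 = 0 remainder 11 (B)
Reading remainders bottom to top: B9F



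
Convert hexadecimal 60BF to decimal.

Expand by place value (powers of 16):
Digit values: B = 11, F = 15
60BF = 6 × 16^3 + 0 × 16^2 + 11 × 16^1 + 15 × 16^0
= 6 × 4096 + 0 × 256 + 11 × 16 + 15 × 1
= 24576 + 0 + 176 + 15
= 24767



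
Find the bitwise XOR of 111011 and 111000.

XOR: 1 when bits differ
  111011
^ 111000
--------
  000011
Decimal: 59 ^ 56 = 3



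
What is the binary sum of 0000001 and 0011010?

Add column by column from the right: bit + bit + carry-in; write the sum mod 2, carry 1 when the sum is 2 or 3.
carry:  0000000
        0000001
+       0011010
---------------
       00011011
(the carry out of the leftmost column, 0, becomes the leading bit)
Decimal check:
  0000001 = 1
  0011010 = 16 + 8 + 2 = 26
  1 + 26 = 27, and 00011011 = 16 + 8 + 2 + 1 = 27 ✓



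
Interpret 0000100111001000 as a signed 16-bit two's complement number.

Binary: 0000100111001000
Sign bit: 0 (non-negative)
Read directly as an unsigned value:
0000100111001000 = 2048 + 256 + 128 + 64 + 8 = 2504
Value: 2504



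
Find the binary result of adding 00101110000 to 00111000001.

Add column by column from the right: bit + bit + carry-in; write the sum mod 2, carry 1 when the sum is 2 or 3.
carry:  01110000000
        00101110000
+       00111000001
-------------------
       001100110001
(the carry out of the leftmost column, 0, becomes the leading bit)
Decimal check:
  00101110000 = 256 + 64 + 32 + 16 = 368
  00111000001 = 256 + 128 + 64 + 1 = 449
  368 + 449 = 817, and 001100110001 = 512 + 256 + 32 + 16 + 1 = 817 ✓



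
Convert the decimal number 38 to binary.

Using repeated division by 2:
38 ÷ 2 = 19 remainder 0
19 ÷ 2 = 9 remainder 1
9 ÷ 2 = 4 remainder 1
4 ÷ 2 = 2 remainder 0
2 ÷ 2 = 1 remainder 0
1 ÷ 2 = 0 remainder 1
Reading remainders bottom to top: 100110



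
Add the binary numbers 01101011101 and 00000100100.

Add column by column from the right: bit + bit + carry-in; write the sum mod 2, carry 1 when the sum is 2 or 3.
carry:  00011111000
        01101011101
+       00000100100
-------------------
       001110000001
(the carry out of the leftmost column, 0, becomes the leading bit)
Decimal check:
  01101011101 = 512 + 256 + 64 + 16 + 8 + 4 + 1 = 861
  00000100100 = 32 + 4 = 36
  861 + 36 = 897, and 001110000001 = 512 + 256 + 128 + 1 = 897 ✓



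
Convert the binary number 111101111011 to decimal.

Sum of powers of 2 for each 1-bit:
2^0 + 2^1 + 2^3 + 2^4 + 2^5 + 2^6 + 2^8 + 2^9 + 2^10 + 2^11
= 1 + 2 + 8 + 16 + 32 + 64 + 256 + 512 + 1024 + 2048
= 3963



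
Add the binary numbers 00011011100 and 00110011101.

Add column by column from the right: bit + bit + carry-in; write the sum mod 2, carry 1 when the sum is 2 or 3.
carry:  01100111000
        00011011100
+       00110011101
-------------------
       001001111001
(the carry out of the leftmost column, 0, becomes the leading bit)
Decimal check:
  00011011100 = 128 + 64 + 16 + 8 + 4 = 220
  00110011101 = 256 + 128 + 16 + 8 + 4 + 1 = 413
  220 + 413 = 633, and 001001111001 = 512 + 64 + 32 + 16 + 8 + 1 = 633 ✓



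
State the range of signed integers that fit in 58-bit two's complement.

For 58-bit two's complement:
Minimum: -2^57 = -144115188075855872
Maximum: 2^57 - 1 = 144115188075855871



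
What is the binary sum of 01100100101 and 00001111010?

Add column by column from the right: bit + bit + carry-in; write the sum mod 2, carry 1 when the sum is 2 or 3.
carry:  00011000000
        01100100101
+       00001111010
-------------------
       001110011111
(the carry out of the leftmost column, 0, becomes the leading bit)
Decimal check:
  01100100101 = 512 + 256 + 32 + 4 + 1 = 805
  00001111010 = 64 + 32 + 16 + 8 + 2 = 122
  805 + 122 = 927, and 001110011111 = 512 + 256 + 128 + 16 + 8 + 4 + 2 + 1 = 927 ✓



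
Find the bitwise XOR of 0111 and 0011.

XOR: 1 when bits differ
  0111
^ 0011
------
  0100
Decimal: 7 ^ 3 = 4



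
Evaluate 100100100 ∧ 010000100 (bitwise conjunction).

AND: 1 only when both bits are 1
  100100100
& 010000100
-----------
  000000100
Decimal: 292 & 132 = 4



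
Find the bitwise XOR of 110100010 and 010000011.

XOR: 1 when bits differ
  110100010
^ 010000011
-----------
  100100001
Decimal: 418 ^ 131 = 289



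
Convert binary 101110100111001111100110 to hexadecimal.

Group into 4-bit nibbles from right:
  1011 = B
  1010 = A
  0111 = 7
  0011 = 3
  1110 = E
  0110 = 6
Result: BA73E6



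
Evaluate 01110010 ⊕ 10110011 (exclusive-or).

XOR: 1 when bits differ
  01110010
^ 10110011
----------
  11000001
Decimal: 114 ^ 179 = 193



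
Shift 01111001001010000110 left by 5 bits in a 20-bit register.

Original: 01111001001010000110 (decimal 496262)
Shift left by 5 positions
Append 5 zeros on the right and drop the 5 high bits that overflow the 20-bit width
Result: 00100101000011000000 (decimal 151744)
Equivalent: 496262 << 5 = 496262 × 2^5 = 15880384, truncated to 20 bits = 151744



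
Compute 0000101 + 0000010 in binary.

Add column by column from the right: bit + bit + carry-in; write the sum mod 2, carry 1 when the sum is 2 or 3.
carry:  0000000
        0000101
+       0000010
---------------
       00000111
(the carry out of the leftmost column, 0, becomes the leading bit)
Decimal check:
  0000101 = 4 + 1 = 5
  0000010 = 2
  5 + 2 = 7, and 00000111 = 4 + 2 + 1 = 7 ✓



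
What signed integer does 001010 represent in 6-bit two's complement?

Binary: 001010
Sign bit: 0 (non-negative)
Read directly as an unsigned value:
001010 = 8 + 2 = 10
Value: 10



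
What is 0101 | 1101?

OR: 1 when either bit is 1
  0101
| 1101
------
  1101
Decimal: 5 | 13 = 13



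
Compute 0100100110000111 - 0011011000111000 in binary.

Method 1 - Direct subtraction (column by column from the right: bit − bit − borrow-in; if negative, add 2 and borrow 1 from the next column):
borrow: 0110110011110000
        0100100110000111
-       0011011000111000
------------------------
        0001001101001111

Method 2 - Add two's complement:
Two's complement of 0011011000111000: invert → 1100100111000111, add 1 → 1100100111001000
  0100100110000111
+ 1100100111001000
------------------
 10001001101001111  (end carry out of the top bit = 1)
Discarding the end carry: 0001001101001111
Decimal check:
  0100100110000111 = 16384 + 2048 + 256 + 128 + 4 + 2 + 1 = 18823
  0011011000111000 = 8192 + 4096 + 1024 + 512 + 32 + 16 + 8 = 13880
  18823 - 13880 = 4943, and 0001001101001111 = 4096 + 512 + 256 + 64 + 8 + 4 + 2 + 1 = 4943 ✓



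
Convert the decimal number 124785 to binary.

Using repeated division by 2:
124785 ÷ 2 = 62392 remainder 1
62392 ÷ 2 = 31196 remainder 0
31196 ÷ 2 = 15598 remainder 0
15598 ÷ 2 = 7799 remainder 0
7799 ÷ 2 = 3899 remainder 1
3899 ÷ 2 = 1949 remainder 1
1949 ÷ 2 = 974 remainder 1
974 ÷ 2 = 487 remainder 0
487 ÷ 2 = 243 remainder 1
243 ÷ 2 = 121 remainder 1
121 ÷ 2 = 60 remainder 1
60 ÷ 2 = 30 remainder 0
30 ÷ 2 = 15 remainder 0
15 ÷ 2 = 7 remainder 1
7 ÷ 2 = 3 remainder 1
3 ÷ 2 = 1 remainder 1
1 ÷ 2 = 0 remainder 1
Reading remainders bottom to top: 11110011101110001



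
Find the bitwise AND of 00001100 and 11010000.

AND: 1 only when both bits are 1
  00001100
& 11010000
----------
  00000000
Decimal: 12 & 208 = 0



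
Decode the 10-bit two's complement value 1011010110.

Binary: 1011010110
Sign bit: 1 (negative)
Invert: 0100101001
Add 1:  0100101010
Magnitude: 0100101010 = 256 + 32 + 8 + 2 = 298
Value: -298



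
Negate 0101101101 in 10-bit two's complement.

Original: 0101101101
Step 1 - Invert all bits: 1010010010
Step 2 - Add 1: 1010010011
Verification: 0101101101 + 1010010011 = 10000000000; discarding the end carry (carry out of the top bit) leaves the 10-bit value 0000000000, as required for x + (-x)



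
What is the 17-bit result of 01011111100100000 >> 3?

Original: 01011111100100000 (decimal 48928)
Shift right by 3 positions
Drop the 3 low bits; fill with zeros on the left
Result: 00001011111100100 (decimal 6116)
Equivalent: 48928 >> 3 = 48928 ÷ 2^3 = 6116



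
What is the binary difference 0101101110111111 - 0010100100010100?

Method 1 - Direct subtraction (column by column from the right: bit − bit − borrow-in; if negative, add 2 and borrow 1 from the next column):
borrow: 0100000000000000
        0101101110111111
-       0010100100010100
------------------------
        0011001010101011

Method 2 - Add two's complement:
Two's complement of 0010100100010100: invert → 1101011011101011, add 1 → 1101011011101100
  0101101110111111
+ 1101011011101100
------------------
 10011001010101011  (end carry out of the top bit = 1)
Discarding the end carry: 0011001010101011
Decimal check:
  0101101110111111 = 16384 + 4096 + 2048 + 512 + 256 + 128 + 32 + 16 + 8 + 4 + 2 + 1 = 23487
  0010100100010100 = 8192 + 2048 + 256 + 16 + 4 = 10516
  23487 - 10516 = 12971, and 0011001010101011 = 8192 + 4096 + 512 + 128 + 32 + 8 + 2 + 1 = 12971 ✓



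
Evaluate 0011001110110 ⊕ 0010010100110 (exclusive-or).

XOR: 1 when bits differ
  0011001110110
^ 0010010100110
---------------
  0001011010000
Decimal: 1654 ^ 1190 = 720



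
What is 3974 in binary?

Using repeated division by 2:
3974 ÷ 2 = 1987 remainder 0
1987 ÷ 2 = 993 remainder 1
993 ÷ 2 = 496 remainder 1
496 ÷ 2 = 248 remainder 0
248 ÷ 2 = 124 remainder 0
124 ÷ 2 = 62 remainder 0
62 ÷ 2 = 31 remainder 0
31 ÷ 2 = 15 remainder 1
15 ÷ 2 = 7 remainder 1
7 ÷ 2 = 3 remainder 1
3 ÷ 2 = 1 remainder 1
1 ÷ 2 = 0 remainder 1
Reading remainders bottom to top: 111110000110



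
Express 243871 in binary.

Using repeated division by 2:
243871 ÷ 2 = 121935 remainder 1
121935 ÷ 2 = 60967 remainder 1
60967 ÷ 2 = 30483 remainder 1
30483 ÷ 2 = 15241 remainder 1
15241 ÷ 2 = 7620 remainder 1
7620 ÷ 2 = 3810 remainder 0
3810 ÷ 2 = 1905 remainder 0
1905 ÷ 2 = 952 remainder 1
952 ÷ 2 = 476 remainder 0
476 ÷ 2 = 238 remainder 0
238 ÷ 2 = 119 remainder 0
119 ÷ 2 = 59 remainder 1
59 ÷ 2 = 29 remainder 1
29 ÷ 2 = 14 remainder 1
14 ÷ 2 = 7 remainder 0
7 ÷ 2 = 3 remainder 1
3 ÷ 2 = 1 remainder 1
1 ÷ 2 = 0 remainder 1
Reading remainders bottom to top: 111011100010011111



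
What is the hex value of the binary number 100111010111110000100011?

Group into 4-bit nibbles from right:
  1001 = 9
  1101 = D
  0111 = 7
  1100 = C
  0010 = 2
  0011 = 3
Result: 9D7C23



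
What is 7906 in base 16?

Using repeated division by 16 (digits 10–15 are A–F):
7906 ÷ 16 = 494 remainder 2
494 ÷ 16 = 30 remainder 14 (E)
30 ÷ 16 = 1 remainder 14 (E)
1 ÷ 16 = 0 remainder 1
Reading remainders bottom to top: 1EE2



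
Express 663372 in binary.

Using repeated division by 2:
663372 ÷ 2 = 331686 remainder 0
331686 ÷ 2 = 165843 remainder 0
165843 ÷ 2 = 82921 remainder 1
82921 ÷ 2 = 41460 remainder 1
41460 ÷ 2 = 20730 remainder 0
20730 ÷ 2 = 10365 remainder 0
10365 ÷ 2 = 5182 remainder 1
5182 ÷ 2 = 2591 remainder 0
2591 ÷ 2 = 1295 remainder 1
1295 ÷ 2 = 647 remainder 1
647 ÷ 2 = 323 remainder 1
323 ÷ 2 = 161 remainder 1
161 ÷ 2 = 80 remainder 1
80 ÷ 2 = 40 remainder 0
40 ÷ 2 = 20 remainder 0
20 ÷ 2 = 10 remainder 0
10 ÷ 2 = 5 remainder 0
5 ÷ 2 = 2 remainder 1
2 ÷ 2 = 1 remainder 0
1 ÷ 2 = 0 remainder 1
Reading remainders bottom to top: 10100001111101001100



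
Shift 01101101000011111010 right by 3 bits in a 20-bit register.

Original: 01101101000011111010 (decimal 446714)
Shift right by 3 positions
Drop the 3 low bits; fill with zeros on the left
Result: 00001101101000011111 (decimal 55839)
Equivalent: 446714 >> 3 = 446714 ÷ 2^3 = 55839



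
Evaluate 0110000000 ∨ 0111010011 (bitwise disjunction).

OR: 1 when either bit is 1
  0110000000
| 0111010011
------------
  0111010011
Decimal: 384 | 467 = 467



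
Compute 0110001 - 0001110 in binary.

Method 1 - Direct subtraction (column by column from the right: bit − bit − borrow-in; if negative, add 2 and borrow 1 from the next column):
borrow: 0011100
        0110001
-       0001110
---------------
        0100011

Method 2 - Add two's complement:
Two's complement of 0001110: invert → 1110001, add 1 → 1110010
  0110001
+ 1110010
---------
 10100011  (end carry out of the top bit = 1)
Discarding the end carry: 0100011
Decimal check:
  0110001 = 32 + 16 + 1 = 49
  0001110 = 8 + 4 + 2 = 14
  49 - 14 = 35, and 0100011 = 32 + 2 + 1 = 35 ✓



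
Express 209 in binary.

Using repeated division by 2:
209 ÷ 2 = 104 remainder 1
104 ÷ 2 = 52 remainder 0
52 ÷ 2 = 26 remainder 0
26 ÷ 2 = 13 remainder 0
13 ÷ 2 = 6 remainder 1
6 ÷ 2 = 3 remainder 0
3 ÷ 2 = 1 remainder 1
1 ÷ 2 = 0 remainder 1
Reading remainders bottom to top: 11010001



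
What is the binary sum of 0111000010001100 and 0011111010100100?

Add column by column from the right: bit + bit + carry-in; write the sum mod 2, carry 1 when the sum is 2 or 3.
carry:  1110000100011000
        0111000010001100
+       0011111010100100
------------------------
       01010111100110000
(the carry out of the leftmost column, 0, becomes the leading bit)
Decimal check:
  0111000010001100 = 16384 + 8192 + 4096 + 128 + 8 + 4 = 28812
  0011111010100100 = 8192 + 4096 + 2048 + 1024 + 512 + 128 + 32 + 4 = 16036
  28812 + 16036 = 44848, and 01010111100110000 = 32768 + 8192 + 2048 + 1024 + 512 + 256 + 32 + 16 = 44848 ✓



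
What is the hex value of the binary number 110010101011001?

Group into 4-bit nibbles from right:
  0110 = 6
  0101 = 5
  0101 = 5
  1001 = 9
Result: 6559



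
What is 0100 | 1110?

OR: 1 when either bit is 1
  0100
| 1110
------
  1110
Decimal: 4 | 14 = 14



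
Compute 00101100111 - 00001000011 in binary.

Method 1 - Direct subtraction (column by column from the right: bit − bit − borrow-in; if negative, add 2 and borrow 1 from the next column):
borrow: 00000000000
        00101100111
-       00001000011
-------------------
        00100100100

Method 2 - Add two's complement:
Two's complement of 00001000011: invert → 11110111100, add 1 → 11110111101
  00101100111
+ 11110111101
-------------
 100100100100  (end carry out of the top bit = 1)
Discarding the end carry: 00100100100
Decimal check:
  00101100111 = 256 + 64 + 32 + 4 + 2 + 1 = 359
  00001000011 = 64 + 2 + 1 = 67
  359 - 67 = 292, and 00100100100 = 256 + 32 + 4 = 292 ✓



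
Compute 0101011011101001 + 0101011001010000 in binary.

Add column by column from the right: bit + bit + carry-in; write the sum mod 2, carry 1 when the sum is 2 or 3.
carry:  1010110110000000
        0101011011101001
+       0101011001010000
------------------------
       01010110100111001
(the carry out of the leftmost column, 0, becomes the leading bit)
Decimal check:
  0101011011101001 = 16384 + 4096 + 1024 + 512 + 128 + 64 + 32 + 8 + 1 = 22249
  0101011001010000 = 16384 + 4096 + 1024 + 512 + 64 + 16 = 22096
  22249 + 22096 = 44345, and 01010110100111001 = 32768 + 8192 + 2048 + 1024 + 256 + 32 + 16 + 8 + 1 = 44345 ✓



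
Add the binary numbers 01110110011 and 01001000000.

Add column by column from the right: bit + bit + carry-in; write the sum mod 2, carry 1 when the sum is 2 or 3.
carry:  10000000000
        01110110011
+       01001000000
-------------------
       010111110011
(the carry out of the leftmost column, 0, becomes the leading bit)
Decimal check:
  01110110011 = 512 + 256 + 128 + 32 + 16 + 2 + 1 = 947
  01001000000 = 512 + 64 = 576
  947 + 576 = 1523, and 010111110011 = 1024 + 256 + 128 + 64 + 32 + 16 + 2 + 1 = 1523 ✓



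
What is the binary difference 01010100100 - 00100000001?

Method 1 - Direct subtraction (column by column from the right: bit − bit − borrow-in; if negative, add 2 and borrow 1 from the next column):
borrow: 01000000110
        01010100100
-       00100000001
-------------------
        00110100011

Method 2 - Add two's complement:
Two's complement of 00100000001: invert → 11011111110, add 1 → 11011111111
  01010100100
+ 11011111111
-------------
 100110100011  (end carry out of the top bit = 1)
Discarding the end carry: 00110100011
Decimal check:
  01010100100 = 512 + 128 + 32 + 4 = 676
  00100000001 = 256 + 1 = 257
  676 - 257 = 419, and 00110100011 = 256 + 128 + 32 + 2 + 1 = 419 ✓



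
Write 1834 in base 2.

Using repeated division by 2:
1834 ÷ 2 = 917 remainder 0
917 ÷ 2 = 458 remainder 1
458 ÷ 2 = 229 remainder 0
229 ÷ 2 = 114 remainder 1
114 ÷ 2 = 57 remainder 0
57 ÷ 2 = 28 remainder 1
28 ÷ 2 = 14 remainder 0
14 ÷ 2 = 7 remainder 0
7 ÷ 2 = 3 remainder 1
3 ÷ 2 = 1 remainder 1
1 ÷ 2 = 0 remainder 1
Reading remainders bottom to top: 11100101010



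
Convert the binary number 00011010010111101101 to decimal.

Sum of powers of 2 for each 1-bit:
2^0 + 2^2 + 2^3 + 2^5 + 2^6 + 2^7 + 2^8 + 2^10 + 2^13 + 2^15 + 2^16
= 1 + 4 + 8 + 32 + 64 + 128 + 256 + 1024 + 8192 + 32768 + 65536
= 108013



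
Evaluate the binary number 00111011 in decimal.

Sum of powers of 2 for each 1-bit:
2^0 + 2^1 + 2^3 + 2^4 + 2^5
= 1 + 2 + 8 + 16 + 32
= 59



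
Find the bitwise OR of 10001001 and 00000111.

OR: 1 when either bit is 1
  10001001
| 00000111
----------
  10001111
Decimal: 137 | 7 = 143



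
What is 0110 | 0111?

OR: 1 when either bit is 1
  0110
| 0111
------
  0111
Decimal: 6 | 7 = 7



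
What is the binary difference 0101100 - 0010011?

Method 1 - Direct subtraction (column by column from the right: bit − bit − borrow-in; if negative, add 2 and borrow 1 from the next column):
borrow: 0100110
        0101100
-       0010011
---------------
        0011001

Method 2 - Add two's complement:
Two's complement of 0010011: invert → 1101100, add 1 → 1101101
  0101100
+ 1101101
---------
 10011001  (end carry out of the top bit = 1)
Discarding the end carry: 0011001
Decimal check:
  0101100 = 32 + 8 + 4 = 44
  0010011 = 16 + 2 + 1 = 19
  44 - 19 = 25, and 0011001 = 16 + 8 + 1 = 25 ✓



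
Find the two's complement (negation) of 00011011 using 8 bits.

Original: 00011011
Step 1 - Invert all bits: 11100100
Step 2 - Add 1: 11100101
Verification: 00011011 + 11100101 = 100000000; discarding the end carry (carry out of the top bit) leaves the 8-bit value 00000000, as required for x + (-x)



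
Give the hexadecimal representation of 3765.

Using repeated division by 16 (digits 10–15 are A–F):
3765 ÷ 16 = 235 remainder 5
235 ÷ 16 = 14 remainder 11 (B)
14 ÷ 16 = 0 remainder 14 (E)
Reading remainders bottom to top: EB5



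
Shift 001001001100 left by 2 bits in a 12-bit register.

Original: 001001001100 (decimal 588)
Shift left by 2 positions
Append 2 zeros on the right
Result: 100100110000 (decimal 2352)
Equivalent: 588 << 2 = 588 × 2^2 = 2352



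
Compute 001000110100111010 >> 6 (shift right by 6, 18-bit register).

Original: 001000110100111010 (decimal 36154)
Shift right by 6 positions
Drop the 6 low bits; fill with zeros on the left
Result: 000000001000110100 (decimal 564)
Equivalent: 36154 >> 6 = 36154 ÷ 2^6 = 564



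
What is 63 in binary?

Using repeated division by 2:
63 ÷ 2 = 31 remainder 1
31 ÷ 2 = 15 remainder 1
15 ÷ 2 = 7 remainder 1
7 ÷ 2 = 3 remainder 1
3 ÷ 2 = 1 remainder 1
1 ÷ 2 = 0 remainder 1
Reading remainders bottom to top: 111111



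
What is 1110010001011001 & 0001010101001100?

AND: 1 only when both bits are 1
  1110010001011001
& 0001010101001100
------------------
  0000010001001000
Decimal: 58457 & 5452 = 1096



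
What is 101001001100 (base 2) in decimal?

Sum of powers of 2 for each 1-bit:
2^2 + 2^3 + 2^6 + 2^9 + 2^11
= 4 + 8 + 64 + 512 + 2048
= 2636



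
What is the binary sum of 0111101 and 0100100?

Add column by column from the right: bit + bit + carry-in; write the sum mod 2, carry 1 when the sum is 2 or 3.
carry:  1111000
        0111101
+       0100100
---------------
       01100001
(the carry out of the leftmost column, 0, becomes the leading bit)
Decimal check:
  0111101 = 32 + 16 + 8 + 4 + 1 = 61
  0100100 = 32 + 4 = 36
  61 + 36 = 97, and 01100001 = 64 + 32 + 1 = 97 ✓



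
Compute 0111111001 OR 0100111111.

OR: 1 when either bit is 1
  0111111001
| 0100111111
------------
  0111111111
Decimal: 505 | 319 = 511



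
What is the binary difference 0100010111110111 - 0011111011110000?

Method 1 - Direct subtraction (column by column from the right: bit − bit − borrow-in; if negative, add 2 and borrow 1 from the next column):
borrow: 0111110000000000
        0100010111110111
-       0011111011110000
------------------------
        0000011100000111

Method 2 - Add two's complement:
Two's complement of 0011111011110000: invert → 1100000100001111, add 1 → 1100000100010000
  0100010111110111
+ 1100000100010000
------------------
 10000011100000111  (end carry out of the top bit = 1)
Discarding the end carry: 0000011100000111
Decimal check:
  0100010111110111 = 16384 + 1024 + 256 + 128 + 64 + 32 + 16 + 4 + 2 + 1 = 17911
  0011111011110000 = 8192 + 4096 + 2048 + 1024 + 512 + 128 + 64 + 32 + 16 = 16112
  17911 - 16112 = 1799, and 0000011100000111 = 1024 + 512 + 256 + 4 + 2 + 1 = 1799 ✓

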